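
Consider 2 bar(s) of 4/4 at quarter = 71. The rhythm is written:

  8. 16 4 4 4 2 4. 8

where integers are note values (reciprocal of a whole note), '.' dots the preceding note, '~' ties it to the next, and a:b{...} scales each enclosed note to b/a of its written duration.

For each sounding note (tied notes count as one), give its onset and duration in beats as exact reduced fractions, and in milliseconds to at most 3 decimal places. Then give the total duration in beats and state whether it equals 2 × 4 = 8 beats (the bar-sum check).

1) 0.0ms=0b +633.803ms=3/4b
2) 633.803ms=3/4b +211.268ms=1/4b
3) 845.07ms=1b +845.07ms=1b
4) 1690.141ms=2b +845.07ms=1b
5) 2535.211ms=3b +845.07ms=1b
6) 3380.282ms=4b +1690.141ms=2b
7) 5070.423ms=6b +1267.606ms=3/2b
8) 6338.028ms=15/2b +422.535ms=1/2b
Σ=8b of 8 (71bpm 4/4) — PASS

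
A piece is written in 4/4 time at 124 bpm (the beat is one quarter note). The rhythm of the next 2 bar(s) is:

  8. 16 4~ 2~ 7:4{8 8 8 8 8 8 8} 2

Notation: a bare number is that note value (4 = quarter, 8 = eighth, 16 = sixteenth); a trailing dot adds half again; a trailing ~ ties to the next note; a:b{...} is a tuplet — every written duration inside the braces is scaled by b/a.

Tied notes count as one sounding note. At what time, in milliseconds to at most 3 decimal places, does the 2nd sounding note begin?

note 2 onset = 3/4b = 362.903ms

1. 0.0ms @ 0 + 362.903ms (3/4)
2. 362.903ms @ 3/4 + 120.968ms (1/4)
3. 483.871ms @ 1 + 1589.862ms (23/7)
4. 2073.733ms @ 30/7 + 138.249ms (2/7)
5. 2211.982ms @ 32/7 + 138.249ms (2/7)
6. 2350.23ms @ 34/7 + 138.249ms (2/7)
7. 2488.479ms @ 36/7 + 138.249ms (2/7)
8. 2626.728ms @ 38/7 + 138.249ms (2/7)
9. 2764.977ms @ 40/7 + 138.249ms (2/7)
10. 2903.226ms @ 6 + 967.742ms (2)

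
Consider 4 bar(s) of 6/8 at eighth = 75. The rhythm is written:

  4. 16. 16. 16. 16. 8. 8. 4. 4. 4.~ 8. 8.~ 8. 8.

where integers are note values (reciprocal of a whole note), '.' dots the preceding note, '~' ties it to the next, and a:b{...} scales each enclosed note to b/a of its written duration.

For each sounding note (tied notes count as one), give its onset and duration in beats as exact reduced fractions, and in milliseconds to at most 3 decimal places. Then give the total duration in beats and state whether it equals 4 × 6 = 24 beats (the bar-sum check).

1) 0.0ms=0b +2400.0ms=3b
2) 2400.0ms=3b +600.0ms=3/4b
3) 3000.0ms=15/4b +600.0ms=3/4b
4) 3600.0ms=9/2b +600.0ms=3/4b
5) 4200.0ms=21/4b +600.0ms=3/4b
6) 4800.0ms=6b +1200.0ms=3/2b
7) 6000.0ms=15/2b +1200.0ms=3/2b
8) 7200.0ms=9b +2400.0ms=3b
9) 9600.0ms=12b +2400.0ms=3b
10) 12000.0ms=15b +3600.0ms=9/2b
11) 15600.0ms=39/2b +2400.0ms=3b
12) 18000.0ms=45/2b +1200.0ms=3/2b
Σ=24b of 24 (75bpm 6/8) — PASS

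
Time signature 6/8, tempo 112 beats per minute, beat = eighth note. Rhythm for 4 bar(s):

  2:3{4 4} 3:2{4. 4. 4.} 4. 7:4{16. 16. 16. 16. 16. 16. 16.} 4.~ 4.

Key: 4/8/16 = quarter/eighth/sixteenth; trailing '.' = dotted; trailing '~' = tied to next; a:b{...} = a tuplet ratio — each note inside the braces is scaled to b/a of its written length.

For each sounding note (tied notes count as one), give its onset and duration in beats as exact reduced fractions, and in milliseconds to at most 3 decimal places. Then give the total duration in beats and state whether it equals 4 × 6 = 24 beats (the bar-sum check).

1) 0.0ms=0b +1607.143ms=3b
2) 1607.143ms=3b +1607.143ms=3b
3) 3214.286ms=6b +1071.429ms=2b
4) 4285.714ms=8b +1071.429ms=2b
5) 5357.143ms=10b +1071.429ms=2b
6) 6428.571ms=12b +1607.143ms=3b
7) 8035.714ms=15b +229.592ms=3/7b
8) 8265.306ms=108/7b +229.592ms=3/7b
9) 8494.898ms=111/7b +229.592ms=3/7b
10) 8724.49ms=114/7b +229.592ms=3/7b
11) 8954.082ms=117/7b +229.592ms=3/7b
12) 9183.673ms=120/7b +229.592ms=3/7b
13) 9413.265ms=123/7b +229.592ms=3/7b
14) 9642.857ms=18b +3214.286ms=6b
Σ=24b of 24 (112bpm 6/8) — PASS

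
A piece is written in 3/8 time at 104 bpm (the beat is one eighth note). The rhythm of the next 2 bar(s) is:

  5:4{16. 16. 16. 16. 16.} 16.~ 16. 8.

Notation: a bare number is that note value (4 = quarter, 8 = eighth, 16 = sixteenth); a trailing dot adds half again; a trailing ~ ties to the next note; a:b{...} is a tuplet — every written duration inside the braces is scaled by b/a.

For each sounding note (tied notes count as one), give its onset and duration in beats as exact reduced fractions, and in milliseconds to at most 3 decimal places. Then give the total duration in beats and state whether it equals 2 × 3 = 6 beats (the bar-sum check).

1) 0.0ms=0b +346.154ms=3/5b
2) 346.154ms=3/5b +346.154ms=3/5b
3) 692.308ms=6/5b +346.154ms=3/5b
4) 1038.462ms=9/5b +346.154ms=3/5b
5) 1384.615ms=12/5b +346.154ms=3/5b
6) 1730.769ms=3b +865.385ms=3/2b
7) 2596.154ms=9/2b +865.385ms=3/2b
Σ=6b of 6 (104bpm 3/8) — PASS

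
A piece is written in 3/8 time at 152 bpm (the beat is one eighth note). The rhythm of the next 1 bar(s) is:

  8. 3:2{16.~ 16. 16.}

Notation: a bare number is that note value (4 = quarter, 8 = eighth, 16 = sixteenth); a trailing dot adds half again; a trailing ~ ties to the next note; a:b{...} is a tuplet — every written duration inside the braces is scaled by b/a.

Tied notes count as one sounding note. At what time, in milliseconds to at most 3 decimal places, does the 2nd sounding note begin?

note 2 onset = 3/2b = 592.105ms

1. 0.0ms @ 0 + 592.105ms (3/2)
2. 592.105ms @ 3/2 + 394.737ms (1)
3. 986.842ms @ 5/2 + 197.368ms (1/2)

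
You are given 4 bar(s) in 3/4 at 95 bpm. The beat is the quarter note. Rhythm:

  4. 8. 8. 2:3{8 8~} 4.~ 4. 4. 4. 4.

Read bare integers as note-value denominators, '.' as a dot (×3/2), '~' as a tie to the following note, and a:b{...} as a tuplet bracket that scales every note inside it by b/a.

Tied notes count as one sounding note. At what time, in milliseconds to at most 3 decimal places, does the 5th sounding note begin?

1. 0.0ms @ 0 + 947.368ms (3/2)
2. 947.368ms @ 3/2 + 473.684ms (3/4)
3. 1421.053ms @ 9/4 + 473.684ms (3/4)
4. 1894.737ms @ 3 + 473.684ms (3/4)
5. 2368.421ms @ 15/4 + 2368.421ms (15/4)
6. 4736.842ms @ 15/2 + 947.368ms (3/2)
7. 5684.211ms @ 9 + 947.368ms (3/2)
8. 6631.579ms @ 21/2 + 947.368ms (3/2)

note 5 onset = 15/4b = 2368.421ms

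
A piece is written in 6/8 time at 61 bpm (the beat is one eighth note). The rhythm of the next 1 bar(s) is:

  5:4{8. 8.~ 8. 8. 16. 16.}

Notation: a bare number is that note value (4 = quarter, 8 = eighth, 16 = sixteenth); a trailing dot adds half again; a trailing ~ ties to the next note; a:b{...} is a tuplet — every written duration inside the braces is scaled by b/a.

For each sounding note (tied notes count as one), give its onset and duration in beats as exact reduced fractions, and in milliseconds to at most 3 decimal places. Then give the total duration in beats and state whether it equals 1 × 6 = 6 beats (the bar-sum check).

1) 0.0ms=0b +1180.328ms=6/5b
2) 1180.328ms=6/5b +2360.656ms=12/5b
3) 3540.984ms=18/5b +1180.328ms=6/5b
4) 4721.311ms=24/5b +590.164ms=3/5b
5) 5311.475ms=27/5b +590.164ms=3/5b
Σ=6b of 6 (61bpm 6/8) — PASS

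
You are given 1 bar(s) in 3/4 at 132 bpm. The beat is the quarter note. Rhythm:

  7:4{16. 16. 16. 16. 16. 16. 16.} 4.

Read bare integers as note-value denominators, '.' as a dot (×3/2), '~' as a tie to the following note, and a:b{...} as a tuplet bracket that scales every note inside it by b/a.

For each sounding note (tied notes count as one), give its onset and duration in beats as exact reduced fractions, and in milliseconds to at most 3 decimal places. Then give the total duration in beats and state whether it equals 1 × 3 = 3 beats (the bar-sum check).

1) 0.0ms=0b +97.403ms=3/14b
2) 97.403ms=3/14b +97.403ms=3/14b
3) 194.805ms=3/7b +97.403ms=3/14b
4) 292.208ms=9/14b +97.403ms=3/14b
5) 389.61ms=6/7b +97.403ms=3/14b
6) 487.013ms=15/14b +97.403ms=3/14b
7) 584.416ms=9/7b +97.403ms=3/14b
8) 681.818ms=3/2b +681.818ms=3/2b
Σ=3b of 3 (132bpm 3/4) — PASS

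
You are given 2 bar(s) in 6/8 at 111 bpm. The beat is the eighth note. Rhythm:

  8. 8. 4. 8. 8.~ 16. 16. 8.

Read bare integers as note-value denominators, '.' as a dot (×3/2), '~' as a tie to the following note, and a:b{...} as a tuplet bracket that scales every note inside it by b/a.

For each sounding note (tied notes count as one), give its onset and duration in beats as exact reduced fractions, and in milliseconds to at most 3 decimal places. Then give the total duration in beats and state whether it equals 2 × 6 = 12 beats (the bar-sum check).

1) 0.0ms=0b +810.811ms=3/2b
2) 810.811ms=3/2b +810.811ms=3/2b
3) 1621.622ms=3b +1621.622ms=3b
4) 3243.243ms=6b +810.811ms=3/2b
5) 4054.054ms=15/2b +1216.216ms=9/4b
6) 5270.27ms=39/4b +405.405ms=3/4b
7) 5675.676ms=21/2b +810.811ms=3/2b
Σ=12b of 12 (111bpm 6/8) — PASS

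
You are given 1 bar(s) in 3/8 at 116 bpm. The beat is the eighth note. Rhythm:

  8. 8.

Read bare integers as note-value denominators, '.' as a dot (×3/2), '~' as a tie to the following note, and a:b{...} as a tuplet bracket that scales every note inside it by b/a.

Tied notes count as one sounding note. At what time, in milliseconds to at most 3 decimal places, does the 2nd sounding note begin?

1. 0.0ms @ 0 + 775.862ms (3/2)
2. 775.862ms @ 3/2 + 775.862ms (3/2)

note 2 onset = 3/2b = 775.862ms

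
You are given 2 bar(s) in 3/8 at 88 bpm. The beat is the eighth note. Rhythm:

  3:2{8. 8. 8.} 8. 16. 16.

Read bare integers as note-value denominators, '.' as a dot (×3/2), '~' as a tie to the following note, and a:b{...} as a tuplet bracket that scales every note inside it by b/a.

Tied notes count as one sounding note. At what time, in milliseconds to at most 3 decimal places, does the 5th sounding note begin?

1. 0.0ms @ 0 + 681.818ms (1)
2. 681.818ms @ 1 + 681.818ms (1)
3. 1363.636ms @ 2 + 681.818ms (1)
4. 2045.455ms @ 3 + 1022.727ms (3/2)
5. 3068.182ms @ 9/2 + 511.364ms (3/4)
6. 3579.545ms @ 21/4 + 511.364ms (3/4)

note 5 onset = 9/2b = 3068.182ms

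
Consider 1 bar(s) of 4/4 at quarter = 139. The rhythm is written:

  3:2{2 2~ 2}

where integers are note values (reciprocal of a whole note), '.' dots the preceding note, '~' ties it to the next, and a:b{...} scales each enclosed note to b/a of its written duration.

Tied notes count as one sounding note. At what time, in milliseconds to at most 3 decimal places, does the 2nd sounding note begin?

1. 0.0ms @ 0 + 575.54ms (4/3)
2. 575.54ms @ 4/3 + 1151.079ms (8/3)

note 2 onset = 4/3b = 575.54ms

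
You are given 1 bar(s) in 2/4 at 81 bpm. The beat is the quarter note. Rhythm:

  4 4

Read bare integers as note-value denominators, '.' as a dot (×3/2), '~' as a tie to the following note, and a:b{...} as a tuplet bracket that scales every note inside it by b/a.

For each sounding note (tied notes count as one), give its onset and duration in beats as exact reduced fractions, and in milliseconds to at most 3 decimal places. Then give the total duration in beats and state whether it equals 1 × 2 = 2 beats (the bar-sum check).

1) 0.0ms=0b +740.741ms=1b
2) 740.741ms=1b +740.741ms=1b
Σ=2b of 2 (81bpm 2/4) — PASS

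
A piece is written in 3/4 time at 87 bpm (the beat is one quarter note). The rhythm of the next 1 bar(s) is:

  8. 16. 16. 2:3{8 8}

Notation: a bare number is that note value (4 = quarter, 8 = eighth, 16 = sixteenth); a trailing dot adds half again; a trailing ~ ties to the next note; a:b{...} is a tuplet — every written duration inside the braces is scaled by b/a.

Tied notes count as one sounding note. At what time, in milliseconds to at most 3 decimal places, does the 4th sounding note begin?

1. 0.0ms @ 0 + 517.241ms (3/4)
2. 517.241ms @ 3/4 + 258.621ms (3/8)
3. 775.862ms @ 9/8 + 258.621ms (3/8)
4. 1034.483ms @ 3/2 + 517.241ms (3/4)
5. 1551.724ms @ 9/4 + 517.241ms (3/4)

note 4 onset = 3/2b = 1034.483ms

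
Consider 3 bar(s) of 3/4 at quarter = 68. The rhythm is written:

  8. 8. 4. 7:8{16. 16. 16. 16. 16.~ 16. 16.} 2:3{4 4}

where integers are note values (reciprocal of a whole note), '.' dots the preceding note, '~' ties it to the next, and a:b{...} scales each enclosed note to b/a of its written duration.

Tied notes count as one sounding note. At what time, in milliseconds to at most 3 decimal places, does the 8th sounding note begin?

1. 0.0ms @ 0 + 661.765ms (3/4)
2. 661.765ms @ 3/4 + 661.765ms (3/4)
3. 1323.529ms @ 3/2 + 1323.529ms (3/2)
4. 2647.059ms @ 3 + 378.151ms (3/7)
5. 3025.21ms @ 24/7 + 378.151ms (3/7)
6. 3403.361ms @ 27/7 + 378.151ms (3/7)
7. 3781.513ms @ 30/7 + 378.151ms (3/7)
8. 4159.664ms @ 33/7 + 756.303ms (6/7)
9. 4915.966ms @ 39/7 + 378.151ms (3/7)
10. 5294.118ms @ 6 + 1323.529ms (3/2)
11. 6617.647ms @ 15/2 + 1323.529ms (3/2)

note 8 onset = 33/7b = 4159.664ms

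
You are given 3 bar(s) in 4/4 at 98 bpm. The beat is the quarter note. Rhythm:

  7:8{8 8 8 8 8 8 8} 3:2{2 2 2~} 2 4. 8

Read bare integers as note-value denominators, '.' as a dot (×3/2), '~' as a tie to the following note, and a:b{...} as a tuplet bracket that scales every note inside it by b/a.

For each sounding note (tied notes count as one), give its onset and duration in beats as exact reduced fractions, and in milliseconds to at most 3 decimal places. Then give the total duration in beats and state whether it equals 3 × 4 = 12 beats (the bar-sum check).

1) 0.0ms=0b +349.854ms=4/7b
2) 349.854ms=4/7b +349.854ms=4/7b
3) 699.708ms=8/7b +349.854ms=4/7b
4) 1049.563ms=12/7b +349.854ms=4/7b
5) 1399.417ms=16/7b +349.854ms=4/7b
6) 1749.271ms=20/7b +349.854ms=4/7b
7) 2099.125ms=24/7b +349.854ms=4/7b
8) 2448.98ms=4b +816.327ms=4/3b
9) 3265.306ms=16/3b +816.327ms=4/3b
10) 4081.633ms=20/3b +2040.816ms=10/3b
11) 6122.449ms=10b +918.367ms=3/2b
12) 7040.816ms=23/2b +306.122ms=1/2b
Σ=12b of 12 (98bpm 4/4) — PASS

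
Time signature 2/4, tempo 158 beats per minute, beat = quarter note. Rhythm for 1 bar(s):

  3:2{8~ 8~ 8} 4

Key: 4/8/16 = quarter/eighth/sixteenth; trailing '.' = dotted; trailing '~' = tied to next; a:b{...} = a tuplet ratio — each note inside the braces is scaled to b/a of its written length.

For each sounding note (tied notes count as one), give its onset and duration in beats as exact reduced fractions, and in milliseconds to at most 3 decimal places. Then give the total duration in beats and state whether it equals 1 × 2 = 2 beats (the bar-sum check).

1) 0.0ms=0b +379.747ms=1b
2) 379.747ms=1b +379.747ms=1b
Σ=2b of 2 (158bpm 2/4) — PASS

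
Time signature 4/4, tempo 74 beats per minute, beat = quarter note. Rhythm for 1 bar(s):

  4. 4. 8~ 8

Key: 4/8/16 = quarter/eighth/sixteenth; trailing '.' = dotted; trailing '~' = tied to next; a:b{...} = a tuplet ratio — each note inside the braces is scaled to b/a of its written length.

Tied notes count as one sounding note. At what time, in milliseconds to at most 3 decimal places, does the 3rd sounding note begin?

1. 0.0ms @ 0 + 1216.216ms (3/2)
2. 1216.216ms @ 3/2 + 1216.216ms (3/2)
3. 2432.432ms @ 3 + 810.811ms (1)

note 3 onset = 3b = 2432.432ms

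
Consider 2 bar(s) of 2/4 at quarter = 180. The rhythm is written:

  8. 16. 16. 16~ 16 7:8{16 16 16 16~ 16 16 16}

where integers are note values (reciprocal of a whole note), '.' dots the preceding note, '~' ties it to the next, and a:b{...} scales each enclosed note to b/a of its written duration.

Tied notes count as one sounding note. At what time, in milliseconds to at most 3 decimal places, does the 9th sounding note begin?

1. 0.0ms @ 0 + 250.0ms (3/4)
2. 250.0ms @ 3/4 + 125.0ms (3/8)
3. 375.0ms @ 9/8 + 125.0ms (3/8)
4. 500.0ms @ 3/2 + 166.667ms (1/2)
5. 666.667ms @ 2 + 95.238ms (2/7)
6. 761.905ms @ 16/7 + 95.238ms (2/7)
7. 857.143ms @ 18/7 + 95.238ms (2/7)
8. 952.381ms @ 20/7 + 190.476ms (4/7)
9. 1142.857ms @ 24/7 + 95.238ms (2/7)
10. 1238.095ms @ 26/7 + 95.238ms (2/7)

note 9 onset = 24/7b = 1142.857ms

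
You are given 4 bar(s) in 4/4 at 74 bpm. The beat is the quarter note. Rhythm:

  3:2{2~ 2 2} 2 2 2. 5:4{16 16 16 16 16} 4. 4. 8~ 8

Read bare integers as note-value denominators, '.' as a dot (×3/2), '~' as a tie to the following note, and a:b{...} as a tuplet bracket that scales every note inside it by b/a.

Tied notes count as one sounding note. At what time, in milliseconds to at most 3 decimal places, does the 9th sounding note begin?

1. 0.0ms @ 0 + 2162.162ms (8/3)
2. 2162.162ms @ 8/3 + 1081.081ms (4/3)
3. 3243.243ms @ 4 + 1621.622ms (2)
4. 4864.865ms @ 6 + 1621.622ms (2)
5. 6486.486ms @ 8 + 2432.432ms (3)
6. 8918.919ms @ 11 + 162.162ms (1/5)
7. 9081.081ms @ 56/5 + 162.162ms (1/5)
8. 9243.243ms @ 57/5 + 162.162ms (1/5)
9. 9405.405ms @ 58/5 + 162.162ms (1/5)
10. 9567.568ms @ 59/5 + 162.162ms (1/5)
11. 9729.73ms @ 12 + 1216.216ms (3/2)
12. 10945.946ms @ 27/2 + 1216.216ms (3/2)
13. 12162.162ms @ 15 + 810.811ms (1)

note 9 onset = 58/5b = 9405.405ms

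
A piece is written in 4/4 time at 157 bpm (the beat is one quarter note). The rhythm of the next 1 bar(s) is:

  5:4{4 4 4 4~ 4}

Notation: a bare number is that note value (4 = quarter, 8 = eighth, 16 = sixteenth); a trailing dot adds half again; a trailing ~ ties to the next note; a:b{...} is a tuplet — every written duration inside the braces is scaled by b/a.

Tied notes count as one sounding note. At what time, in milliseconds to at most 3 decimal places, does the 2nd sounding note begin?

note 2 onset = 4/5b = 305.732ms

1. 0.0ms @ 0 + 305.732ms (4/5)
2. 305.732ms @ 4/5 + 305.732ms (4/5)
3. 611.465ms @ 8/5 + 305.732ms (4/5)
4. 917.197ms @ 12/5 + 611.465ms (8/5)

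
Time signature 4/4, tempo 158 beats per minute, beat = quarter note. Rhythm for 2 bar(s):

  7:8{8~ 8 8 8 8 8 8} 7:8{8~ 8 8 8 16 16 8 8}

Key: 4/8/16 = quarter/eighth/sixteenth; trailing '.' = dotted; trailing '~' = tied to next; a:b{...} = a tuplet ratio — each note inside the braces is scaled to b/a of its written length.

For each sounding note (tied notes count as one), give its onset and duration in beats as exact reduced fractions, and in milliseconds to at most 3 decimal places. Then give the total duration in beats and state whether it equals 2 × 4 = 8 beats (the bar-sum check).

1) 0.0ms=0b +433.996ms=8/7b
2) 433.996ms=8/7b +216.998ms=4/7b
3) 650.995ms=12/7b +216.998ms=4/7b
4) 867.993ms=16/7b +216.998ms=4/7b
5) 1084.991ms=20/7b +216.998ms=4/7b
6) 1301.989ms=24/7b +216.998ms=4/7b
7) 1518.987ms=4b +433.996ms=8/7b
8) 1952.984ms=36/7b +216.998ms=4/7b
9) 2169.982ms=40/7b +216.998ms=4/7b
10) 2386.98ms=44/7b +108.499ms=2/7b
11) 2495.479ms=46/7b +108.499ms=2/7b
12) 2603.978ms=48/7b +216.998ms=4/7b
13) 2820.976ms=52/7b +216.998ms=4/7b
Σ=8b of 8 (158bpm 4/4) — PASS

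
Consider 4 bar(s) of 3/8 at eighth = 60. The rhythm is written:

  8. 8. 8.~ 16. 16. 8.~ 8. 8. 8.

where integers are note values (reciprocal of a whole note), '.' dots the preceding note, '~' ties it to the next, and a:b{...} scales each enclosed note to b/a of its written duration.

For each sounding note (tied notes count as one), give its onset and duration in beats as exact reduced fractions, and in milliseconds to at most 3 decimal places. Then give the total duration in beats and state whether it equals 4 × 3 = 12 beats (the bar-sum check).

1) 0.0ms=0b +1500.0ms=3/2b
2) 1500.0ms=3/2b +1500.0ms=3/2b
3) 3000.0ms=3b +2250.0ms=9/4b
4) 5250.0ms=21/4b +750.0ms=3/4b
5) 6000.0ms=6b +3000.0ms=3b
6) 9000.0ms=9b +1500.0ms=3/2b
7) 10500.0ms=21/2b +1500.0ms=3/2b
Σ=12b of 12 (60bpm 3/8) — PASS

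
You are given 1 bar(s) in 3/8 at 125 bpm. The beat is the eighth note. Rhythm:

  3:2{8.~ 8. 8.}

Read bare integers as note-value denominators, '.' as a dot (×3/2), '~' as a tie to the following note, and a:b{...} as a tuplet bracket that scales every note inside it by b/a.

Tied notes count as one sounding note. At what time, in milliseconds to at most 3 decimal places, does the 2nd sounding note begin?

note 2 onset = 2b = 960.0ms

1. 0.0ms @ 0 + 960.0ms (2)
2. 960.0ms @ 2 + 480.0ms (1)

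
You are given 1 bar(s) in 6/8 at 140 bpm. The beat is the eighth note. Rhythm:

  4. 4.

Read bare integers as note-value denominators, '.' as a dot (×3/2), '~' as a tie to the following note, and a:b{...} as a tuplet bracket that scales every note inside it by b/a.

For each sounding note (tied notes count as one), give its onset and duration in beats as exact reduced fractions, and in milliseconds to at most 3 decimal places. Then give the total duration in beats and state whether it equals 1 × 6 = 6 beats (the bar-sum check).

1) 0.0ms=0b +1285.714ms=3b
2) 1285.714ms=3b +1285.714ms=3b
Σ=6b of 6 (140bpm 6/8) — PASS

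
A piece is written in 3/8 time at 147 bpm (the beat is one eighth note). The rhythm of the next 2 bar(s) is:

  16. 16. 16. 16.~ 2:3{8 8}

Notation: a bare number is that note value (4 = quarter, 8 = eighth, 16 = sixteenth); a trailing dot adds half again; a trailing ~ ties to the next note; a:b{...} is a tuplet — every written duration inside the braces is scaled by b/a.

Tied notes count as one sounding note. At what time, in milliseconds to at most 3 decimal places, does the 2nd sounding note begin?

note 2 onset = 3/4b = 306.122ms

1. 0.0ms @ 0 + 306.122ms (3/4)
2. 306.122ms @ 3/4 + 306.122ms (3/4)
3. 612.245ms @ 3/2 + 306.122ms (3/4)
4. 918.367ms @ 9/4 + 918.367ms (9/4)
5. 1836.735ms @ 9/2 + 612.245ms (3/2)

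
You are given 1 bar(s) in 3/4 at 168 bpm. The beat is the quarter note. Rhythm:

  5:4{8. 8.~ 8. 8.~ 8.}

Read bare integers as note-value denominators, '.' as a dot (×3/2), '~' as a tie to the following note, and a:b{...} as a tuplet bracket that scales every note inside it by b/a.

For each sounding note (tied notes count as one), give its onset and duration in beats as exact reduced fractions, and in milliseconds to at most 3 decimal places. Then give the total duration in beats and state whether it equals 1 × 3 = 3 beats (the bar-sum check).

1) 0.0ms=0b +214.286ms=3/5b
2) 214.286ms=3/5b +428.571ms=6/5b
3) 642.857ms=9/5b +428.571ms=6/5b
Σ=3b of 3 (168bpm 3/4) — PASS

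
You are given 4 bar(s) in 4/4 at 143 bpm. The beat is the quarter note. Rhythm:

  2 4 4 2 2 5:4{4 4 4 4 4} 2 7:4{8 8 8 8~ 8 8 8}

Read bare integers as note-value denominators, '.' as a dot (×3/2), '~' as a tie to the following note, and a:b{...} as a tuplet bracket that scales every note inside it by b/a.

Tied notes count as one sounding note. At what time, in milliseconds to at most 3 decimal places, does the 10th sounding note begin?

note 10 onset = 56/5b = 4699.301ms

1. 0.0ms @ 0 + 839.161ms (2)
2. 839.161ms @ 2 + 419.58ms (1)
3. 1258.741ms @ 3 + 419.58ms (1)
4. 1678.322ms @ 4 + 839.161ms (2)
5. 2517.483ms @ 6 + 839.161ms (2)
6. 3356.643ms @ 8 + 335.664ms (4/5)
7. 3692.308ms @ 44/5 + 335.664ms (4/5)
8. 4027.972ms @ 48/5 + 335.664ms (4/5)
9. 4363.636ms @ 52/5 + 335.664ms (4/5)
10. 4699.301ms @ 56/5 + 335.664ms (4/5)
11. 5034.965ms @ 12 + 839.161ms (2)
12. 5874.126ms @ 14 + 119.88ms (2/7)
13. 5994.006ms @ 100/7 + 119.88ms (2/7)
14. 6113.886ms @ 102/7 + 119.88ms (2/7)
15. 6233.766ms @ 104/7 + 239.76ms (4/7)
16. 6473.526ms @ 108/7 + 119.88ms (2/7)
17. 6593.407ms @ 110/7 + 119.88ms (2/7)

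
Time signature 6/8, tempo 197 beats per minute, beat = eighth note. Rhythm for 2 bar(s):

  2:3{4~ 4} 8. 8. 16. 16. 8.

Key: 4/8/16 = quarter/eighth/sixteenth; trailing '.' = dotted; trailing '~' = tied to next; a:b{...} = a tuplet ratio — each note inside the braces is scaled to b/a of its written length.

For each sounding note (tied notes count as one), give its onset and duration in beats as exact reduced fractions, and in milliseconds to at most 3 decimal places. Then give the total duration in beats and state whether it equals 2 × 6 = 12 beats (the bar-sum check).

1) 0.0ms=0b +1827.411ms=6b
2) 1827.411ms=6b +456.853ms=3/2b
3) 2284.264ms=15/2b +456.853ms=3/2b
4) 2741.117ms=9b +228.426ms=3/4b
5) 2969.543ms=39/4b +228.426ms=3/4b
6) 3197.97ms=21/2b +456.853ms=3/2b
Σ=12b of 12 (197bpm 6/8) — PASS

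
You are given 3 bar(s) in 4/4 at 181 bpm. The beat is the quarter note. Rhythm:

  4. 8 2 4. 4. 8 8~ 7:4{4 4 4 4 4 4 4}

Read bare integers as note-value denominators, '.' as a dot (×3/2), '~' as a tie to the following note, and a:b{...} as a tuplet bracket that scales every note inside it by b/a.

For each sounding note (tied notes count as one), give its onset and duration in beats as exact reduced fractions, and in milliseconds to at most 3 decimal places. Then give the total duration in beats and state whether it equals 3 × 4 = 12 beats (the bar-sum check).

1) 0.0ms=0b +497.238ms=3/2b
2) 497.238ms=3/2b +165.746ms=1/2b
3) 662.983ms=2b +662.983ms=2b
4) 1325.967ms=4b +497.238ms=3/2b
5) 1823.204ms=11/2b +497.238ms=3/2b
6) 2320.442ms=7b +165.746ms=1/2b
7) 2486.188ms=15/2b +355.17ms=15/14b
8) 2841.358ms=60/7b +189.424ms=4/7b
9) 3030.781ms=64/7b +189.424ms=4/7b
10) 3220.205ms=68/7b +189.424ms=4/7b
11) 3409.629ms=72/7b +189.424ms=4/7b
12) 3599.053ms=76/7b +189.424ms=4/7b
13) 3788.477ms=80/7b +189.424ms=4/7b
Σ=12b of 12 (181bpm 4/4) — PASS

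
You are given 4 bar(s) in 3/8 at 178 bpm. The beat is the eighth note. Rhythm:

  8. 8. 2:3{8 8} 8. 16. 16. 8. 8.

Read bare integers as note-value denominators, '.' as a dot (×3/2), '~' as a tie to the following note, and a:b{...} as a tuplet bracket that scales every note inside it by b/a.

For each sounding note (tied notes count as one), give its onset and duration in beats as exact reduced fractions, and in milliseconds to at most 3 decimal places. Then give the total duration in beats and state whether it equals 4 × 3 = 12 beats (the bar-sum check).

1) 0.0ms=0b +505.618ms=3/2b
2) 505.618ms=3/2b +505.618ms=3/2b
3) 1011.236ms=3b +505.618ms=3/2b
4) 1516.854ms=9/2b +505.618ms=3/2b
5) 2022.472ms=6b +505.618ms=3/2b
6) 2528.09ms=15/2b +252.809ms=3/4b
7) 2780.899ms=33/4b +252.809ms=3/4b
8) 3033.708ms=9b +505.618ms=3/2b
9) 3539.326ms=21/2b +505.618ms=3/2b
Σ=12b of 12 (178bpm 3/8) — PASS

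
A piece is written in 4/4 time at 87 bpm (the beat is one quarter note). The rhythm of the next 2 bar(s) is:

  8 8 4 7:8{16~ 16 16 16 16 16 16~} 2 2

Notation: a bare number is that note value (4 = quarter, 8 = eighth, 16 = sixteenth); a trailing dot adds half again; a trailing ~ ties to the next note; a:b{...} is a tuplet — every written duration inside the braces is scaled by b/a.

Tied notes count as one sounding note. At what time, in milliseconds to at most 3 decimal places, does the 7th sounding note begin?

note 7 onset = 22/7b = 2167.488ms

1. 0.0ms @ 0 + 344.828ms (1/2)
2. 344.828ms @ 1/2 + 344.828ms (1/2)
3. 689.655ms @ 1 + 689.655ms (1)
4. 1379.31ms @ 2 + 394.089ms (4/7)
5. 1773.399ms @ 18/7 + 197.044ms (2/7)
6. 1970.443ms @ 20/7 + 197.044ms (2/7)
7. 2167.488ms @ 22/7 + 197.044ms (2/7)
8. 2364.532ms @ 24/7 + 197.044ms (2/7)
9. 2561.576ms @ 26/7 + 1576.355ms (16/7)
10. 4137.931ms @ 6 + 1379.31ms (2)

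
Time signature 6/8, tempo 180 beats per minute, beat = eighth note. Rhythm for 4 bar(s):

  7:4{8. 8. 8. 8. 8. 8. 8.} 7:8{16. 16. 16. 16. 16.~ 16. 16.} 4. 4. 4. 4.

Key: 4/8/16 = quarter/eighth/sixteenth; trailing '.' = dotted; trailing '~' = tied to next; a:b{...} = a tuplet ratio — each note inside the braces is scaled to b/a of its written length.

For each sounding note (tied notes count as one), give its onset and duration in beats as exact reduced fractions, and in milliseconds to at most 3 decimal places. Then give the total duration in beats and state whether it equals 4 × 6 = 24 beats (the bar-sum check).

1) 0.0ms=0b +285.714ms=6/7b
2) 285.714ms=6/7b +285.714ms=6/7b
3) 571.429ms=12/7b +285.714ms=6/7b
4) 857.143ms=18/7b +285.714ms=6/7b
5) 1142.857ms=24/7b +285.714ms=6/7b
6) 1428.571ms=30/7b +285.714ms=6/7b
7) 1714.286ms=36/7b +285.714ms=6/7b
8) 2000.0ms=6b +285.714ms=6/7b
9) 2285.714ms=48/7b +285.714ms=6/7b
10) 2571.429ms=54/7b +285.714ms=6/7b
11) 2857.143ms=60/7b +285.714ms=6/7b
12) 3142.857ms=66/7b +571.429ms=12/7b
13) 3714.286ms=78/7b +285.714ms=6/7b
14) 4000.0ms=12b +1000.0ms=3b
15) 5000.0ms=15b +1000.0ms=3b
16) 6000.0ms=18b +1000.0ms=3b
17) 7000.0ms=21b +1000.0ms=3b
Σ=24b of 24 (180bpm 6/8) — PASS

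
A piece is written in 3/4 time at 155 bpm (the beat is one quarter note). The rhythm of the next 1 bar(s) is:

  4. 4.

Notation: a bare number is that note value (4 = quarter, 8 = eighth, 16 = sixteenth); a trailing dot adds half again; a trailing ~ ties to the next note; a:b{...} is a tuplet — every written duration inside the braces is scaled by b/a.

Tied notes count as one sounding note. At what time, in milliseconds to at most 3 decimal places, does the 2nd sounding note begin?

note 2 onset = 3/2b = 580.645ms

1. 0.0ms @ 0 + 580.645ms (3/2)
2. 580.645ms @ 3/2 + 580.645ms (3/2)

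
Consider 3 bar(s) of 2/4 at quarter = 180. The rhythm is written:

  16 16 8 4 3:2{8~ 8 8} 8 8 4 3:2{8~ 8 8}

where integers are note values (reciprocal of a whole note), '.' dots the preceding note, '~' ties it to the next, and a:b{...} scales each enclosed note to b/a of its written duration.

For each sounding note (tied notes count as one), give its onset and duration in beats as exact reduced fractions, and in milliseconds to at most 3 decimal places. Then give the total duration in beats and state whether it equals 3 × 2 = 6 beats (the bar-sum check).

1) 0.0ms=0b +83.333ms=1/4b
2) 83.333ms=1/4b +83.333ms=1/4b
3) 166.667ms=1/2b +166.667ms=1/2b
4) 333.333ms=1b +333.333ms=1b
5) 666.667ms=2b +222.222ms=2/3b
6) 888.889ms=8/3b +111.111ms=1/3b
7) 1000.0ms=3b +166.667ms=1/2b
8) 1166.667ms=7/2b +166.667ms=1/2b
9) 1333.333ms=4b +333.333ms=1b
10) 1666.667ms=5b +222.222ms=2/3b
11) 1888.889ms=17/3b +111.111ms=1/3b
Σ=6b of 6 (180bpm 2/4) — PASS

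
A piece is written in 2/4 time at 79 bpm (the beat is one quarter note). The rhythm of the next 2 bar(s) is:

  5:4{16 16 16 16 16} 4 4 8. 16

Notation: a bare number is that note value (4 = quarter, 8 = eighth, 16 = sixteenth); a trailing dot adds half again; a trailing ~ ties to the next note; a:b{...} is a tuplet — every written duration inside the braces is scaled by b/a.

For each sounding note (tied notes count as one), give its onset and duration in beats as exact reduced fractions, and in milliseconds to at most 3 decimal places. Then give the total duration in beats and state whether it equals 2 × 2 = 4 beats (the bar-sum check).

1) 0.0ms=0b +151.899ms=1/5b
2) 151.899ms=1/5b +151.899ms=1/5b
3) 303.797ms=2/5b +151.899ms=1/5b
4) 455.696ms=3/5b +151.899ms=1/5b
5) 607.595ms=4/5b +151.899ms=1/5b
6) 759.494ms=1b +759.494ms=1b
7) 1518.987ms=2b +759.494ms=1b
8) 2278.481ms=3b +569.62ms=3/4b
9) 2848.101ms=15/4b +189.873ms=1/4b
Σ=4b of 4 (79bpm 2/4) — PASS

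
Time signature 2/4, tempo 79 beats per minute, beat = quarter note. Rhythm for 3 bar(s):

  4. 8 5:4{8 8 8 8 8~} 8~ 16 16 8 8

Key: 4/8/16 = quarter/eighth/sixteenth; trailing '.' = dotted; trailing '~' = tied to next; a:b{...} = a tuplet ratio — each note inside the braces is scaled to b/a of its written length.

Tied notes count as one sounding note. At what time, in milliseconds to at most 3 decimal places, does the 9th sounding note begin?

1. 0.0ms @ 0 + 1139.241ms (3/2)
2. 1139.241ms @ 3/2 + 379.747ms (1/2)
3. 1518.987ms @ 2 + 303.797ms (2/5)
4. 1822.785ms @ 12/5 + 303.797ms (2/5)
5. 2126.582ms @ 14/5 + 303.797ms (2/5)
6. 2430.38ms @ 16/5 + 303.797ms (2/5)
7. 2734.177ms @ 18/5 + 873.418ms (23/20)
8. 3607.595ms @ 19/4 + 189.873ms (1/4)
9. 3797.468ms @ 5 + 379.747ms (1/2)
10. 4177.215ms @ 11/2 + 379.747ms (1/2)

note 9 onset = 5b = 3797.468ms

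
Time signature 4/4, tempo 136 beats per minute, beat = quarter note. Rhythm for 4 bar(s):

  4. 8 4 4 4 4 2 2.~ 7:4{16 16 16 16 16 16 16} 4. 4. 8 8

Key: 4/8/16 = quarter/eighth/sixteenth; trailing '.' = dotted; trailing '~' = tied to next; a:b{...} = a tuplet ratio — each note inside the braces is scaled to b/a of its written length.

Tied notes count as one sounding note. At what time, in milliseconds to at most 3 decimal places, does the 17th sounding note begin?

1. 0.0ms @ 0 + 661.765ms (3/2)
2. 661.765ms @ 3/2 + 220.588ms (1/2)
3. 882.353ms @ 2 + 441.176ms (1)
4. 1323.529ms @ 3 + 441.176ms (1)
5. 1764.706ms @ 4 + 441.176ms (1)
6. 2205.882ms @ 5 + 441.176ms (1)
7. 2647.059ms @ 6 + 882.353ms (2)
8. 3529.412ms @ 8 + 1386.555ms (22/7)
9. 4915.966ms @ 78/7 + 63.025ms (1/7)
10. 4978.992ms @ 79/7 + 63.025ms (1/7)
11. 5042.017ms @ 80/7 + 63.025ms (1/7)
12. 5105.042ms @ 81/7 + 63.025ms (1/7)
13. 5168.067ms @ 82/7 + 63.025ms (1/7)
14. 5231.092ms @ 83/7 + 63.025ms (1/7)
15. 5294.118ms @ 12 + 661.765ms (3/2)
16. 5955.882ms @ 27/2 + 661.765ms (3/2)
17. 6617.647ms @ 15 + 220.588ms (1/2)
18. 6838.235ms @ 31/2 + 220.588ms (1/2)

note 17 onset = 15b = 6617.647ms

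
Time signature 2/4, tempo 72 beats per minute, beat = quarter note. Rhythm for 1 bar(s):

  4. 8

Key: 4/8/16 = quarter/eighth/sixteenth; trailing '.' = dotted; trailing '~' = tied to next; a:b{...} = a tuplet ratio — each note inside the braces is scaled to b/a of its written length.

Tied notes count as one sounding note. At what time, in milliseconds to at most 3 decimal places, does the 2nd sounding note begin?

1. 0.0ms @ 0 + 1250.0ms (3/2)
2. 1250.0ms @ 3/2 + 416.667ms (1/2)

note 2 onset = 3/2b = 1250.0ms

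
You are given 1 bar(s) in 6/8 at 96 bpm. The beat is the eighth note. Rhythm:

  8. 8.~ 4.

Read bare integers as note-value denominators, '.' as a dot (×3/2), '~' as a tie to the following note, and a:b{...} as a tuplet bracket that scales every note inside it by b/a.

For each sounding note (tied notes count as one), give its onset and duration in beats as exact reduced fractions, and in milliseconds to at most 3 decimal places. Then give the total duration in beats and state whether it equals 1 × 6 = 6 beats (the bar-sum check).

1) 0.0ms=0b +937.5ms=3/2b
2) 937.5ms=3/2b +2812.5ms=9/2b
Σ=6b of 6 (96bpm 6/8) — PASS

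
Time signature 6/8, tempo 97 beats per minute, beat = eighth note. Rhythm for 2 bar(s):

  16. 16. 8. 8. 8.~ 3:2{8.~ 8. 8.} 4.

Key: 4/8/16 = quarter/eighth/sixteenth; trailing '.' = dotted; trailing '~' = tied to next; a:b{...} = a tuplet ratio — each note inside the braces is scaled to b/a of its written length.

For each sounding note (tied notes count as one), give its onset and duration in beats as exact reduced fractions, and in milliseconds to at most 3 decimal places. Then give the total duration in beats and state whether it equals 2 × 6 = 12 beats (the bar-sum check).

1) 0.0ms=0b +463.918ms=3/4b
2) 463.918ms=3/4b +463.918ms=3/4b
3) 927.835ms=3/2b +927.835ms=3/2b
4) 1855.67ms=3b +927.835ms=3/2b
5) 2783.505ms=9/2b +2164.948ms=7/2b
6) 4948.454ms=8b +618.557ms=1b
7) 5567.01ms=9b +1855.67ms=3b
Σ=12b of 12 (97bpm 6/8) — PASS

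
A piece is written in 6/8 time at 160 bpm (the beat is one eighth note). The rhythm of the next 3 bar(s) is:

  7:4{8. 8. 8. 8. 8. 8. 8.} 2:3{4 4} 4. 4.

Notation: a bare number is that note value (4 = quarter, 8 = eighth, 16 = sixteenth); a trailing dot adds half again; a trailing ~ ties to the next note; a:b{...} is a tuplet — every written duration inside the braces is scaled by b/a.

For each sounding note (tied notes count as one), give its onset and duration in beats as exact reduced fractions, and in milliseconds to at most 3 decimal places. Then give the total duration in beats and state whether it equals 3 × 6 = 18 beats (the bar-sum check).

1) 0.0ms=0b +321.429ms=6/7b
2) 321.429ms=6/7b +321.429ms=6/7b
3) 642.857ms=12/7b +321.429ms=6/7b
4) 964.286ms=18/7b +321.429ms=6/7b
5) 1285.714ms=24/7b +321.429ms=6/7b
6) 1607.143ms=30/7b +321.429ms=6/7b
7) 1928.571ms=36/7b +321.429ms=6/7b
8) 2250.0ms=6b +1125.0ms=3b
9) 3375.0ms=9b +1125.0ms=3b
10) 4500.0ms=12b +1125.0ms=3b
11) 5625.0ms=15b +1125.0ms=3b
Σ=18b of 18 (160bpm 6/8) — PASS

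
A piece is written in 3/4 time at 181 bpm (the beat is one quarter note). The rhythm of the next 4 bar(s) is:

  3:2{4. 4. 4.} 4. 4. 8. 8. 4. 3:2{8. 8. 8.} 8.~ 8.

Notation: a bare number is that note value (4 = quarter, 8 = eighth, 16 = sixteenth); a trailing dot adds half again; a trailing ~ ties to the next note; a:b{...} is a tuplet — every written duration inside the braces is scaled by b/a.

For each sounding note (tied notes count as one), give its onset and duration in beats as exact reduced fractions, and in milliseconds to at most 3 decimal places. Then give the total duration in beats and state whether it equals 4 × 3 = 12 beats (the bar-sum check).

1) 0.0ms=0b +331.492ms=1b
2) 331.492ms=1b +331.492ms=1b
3) 662.983ms=2b +331.492ms=1b
4) 994.475ms=3b +497.238ms=3/2b
5) 1491.713ms=9/2b +497.238ms=3/2b
6) 1988.95ms=6b +248.619ms=3/4b
7) 2237.569ms=27/4b +248.619ms=3/4b
8) 2486.188ms=15/2b +497.238ms=3/2b
9) 2983.425ms=9b +165.746ms=1/2b
10) 3149.171ms=19/2b +165.746ms=1/2b
11) 3314.917ms=10b +165.746ms=1/2b
12) 3480.663ms=21/2b +497.238ms=3/2b
Σ=12b of 12 (181bpm 3/4) — PASS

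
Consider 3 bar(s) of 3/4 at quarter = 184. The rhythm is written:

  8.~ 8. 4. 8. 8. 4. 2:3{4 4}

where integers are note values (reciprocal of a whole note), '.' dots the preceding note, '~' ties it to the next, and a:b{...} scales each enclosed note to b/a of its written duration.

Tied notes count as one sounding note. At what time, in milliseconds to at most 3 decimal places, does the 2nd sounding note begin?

note 2 onset = 3/2b = 489.13ms

1. 0.0ms @ 0 + 489.13ms (3/2)
2. 489.13ms @ 3/2 + 489.13ms (3/2)
3. 978.261ms @ 3 + 244.565ms (3/4)
4. 1222.826ms @ 15/4 + 244.565ms (3/4)
5. 1467.391ms @ 9/2 + 489.13ms (3/2)
6. 1956.522ms @ 6 + 489.13ms (3/2)
7. 2445.652ms @ 15/2 + 489.13ms (3/2)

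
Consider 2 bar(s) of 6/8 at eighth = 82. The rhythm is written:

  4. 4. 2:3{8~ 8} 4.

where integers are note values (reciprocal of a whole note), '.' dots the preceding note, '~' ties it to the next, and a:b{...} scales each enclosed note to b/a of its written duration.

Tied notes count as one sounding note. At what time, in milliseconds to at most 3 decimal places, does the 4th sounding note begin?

note 4 onset = 9b = 6585.366ms

1. 0.0ms @ 0 + 2195.122ms (3)
2. 2195.122ms @ 3 + 2195.122ms (3)
3. 4390.244ms @ 6 + 2195.122ms (3)
4. 6585.366ms @ 9 + 2195.122ms (3)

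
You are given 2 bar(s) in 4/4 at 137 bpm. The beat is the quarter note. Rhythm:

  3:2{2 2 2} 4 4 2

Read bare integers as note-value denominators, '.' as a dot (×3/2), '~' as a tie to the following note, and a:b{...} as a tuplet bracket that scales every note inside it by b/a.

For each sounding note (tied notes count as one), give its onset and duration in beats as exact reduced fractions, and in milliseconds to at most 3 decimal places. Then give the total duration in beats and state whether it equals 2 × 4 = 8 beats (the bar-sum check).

1) 0.0ms=0b +583.942ms=4/3b
2) 583.942ms=4/3b +583.942ms=4/3b
3) 1167.883ms=8/3b +583.942ms=4/3b
4) 1751.825ms=4b +437.956ms=1b
5) 2189.781ms=5b +437.956ms=1b
6) 2627.737ms=6b +875.912ms=2b
Σ=8b of 8 (137bpm 4/4) — PASS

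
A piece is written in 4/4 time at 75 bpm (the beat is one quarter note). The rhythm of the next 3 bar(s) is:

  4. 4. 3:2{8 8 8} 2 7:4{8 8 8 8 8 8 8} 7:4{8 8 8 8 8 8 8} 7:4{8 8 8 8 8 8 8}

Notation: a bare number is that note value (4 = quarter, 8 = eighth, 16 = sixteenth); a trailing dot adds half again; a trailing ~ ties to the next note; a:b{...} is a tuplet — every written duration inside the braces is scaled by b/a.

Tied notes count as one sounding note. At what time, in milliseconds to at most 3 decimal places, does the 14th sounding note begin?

note 14 onset = 8b = 6400.0ms

1. 0.0ms @ 0 + 1200.0ms (3/2)
2. 1200.0ms @ 3/2 + 1200.0ms (3/2)
3. 2400.0ms @ 3 + 266.667ms (1/3)
4. 2666.667ms @ 10/3 + 266.667ms (1/3)
5. 2933.333ms @ 11/3 + 266.667ms (1/3)
6. 3200.0ms @ 4 + 1600.0ms (2)
7. 4800.0ms @ 6 + 228.571ms (2/7)
8. 5028.571ms @ 44/7 + 228.571ms (2/7)
9. 5257.143ms @ 46/7 + 228.571ms (2/7)
10. 5485.714ms @ 48/7 + 228.571ms (2/7)
11. 5714.286ms @ 50/7 + 228.571ms (2/7)
12. 5942.857ms @ 52/7 + 228.571ms (2/7)
13. 6171.429ms @ 54/7 + 228.571ms (2/7)
14. 6400.0ms @ 8 + 228.571ms (2/7)
15. 6628.571ms @ 58/7 + 228.571ms (2/7)
16. 6857.143ms @ 60/7 + 228.571ms (2/7)
17. 7085.714ms @ 62/7 + 228.571ms (2/7)
18. 7314.286ms @ 64/7 + 228.571ms (2/7)
19. 7542.857ms @ 66/7 + 228.571ms (2/7)
20. 7771.429ms @ 68/7 + 228.571ms (2/7)
21. 8000.0ms @ 10 + 228.571ms (2/7)
22. 8228.571ms @ 72/7 + 228.571ms (2/7)
23. 8457.143ms @ 74/7 + 228.571ms (2/7)
24. 8685.714ms @ 76/7 + 228.571ms (2/7)
25. 8914.286ms @ 78/7 + 228.571ms (2/7)
26. 9142.857ms @ 80/7 + 228.571ms (2/7)
27. 9371.429ms @ 82/7 + 228.571ms (2/7)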